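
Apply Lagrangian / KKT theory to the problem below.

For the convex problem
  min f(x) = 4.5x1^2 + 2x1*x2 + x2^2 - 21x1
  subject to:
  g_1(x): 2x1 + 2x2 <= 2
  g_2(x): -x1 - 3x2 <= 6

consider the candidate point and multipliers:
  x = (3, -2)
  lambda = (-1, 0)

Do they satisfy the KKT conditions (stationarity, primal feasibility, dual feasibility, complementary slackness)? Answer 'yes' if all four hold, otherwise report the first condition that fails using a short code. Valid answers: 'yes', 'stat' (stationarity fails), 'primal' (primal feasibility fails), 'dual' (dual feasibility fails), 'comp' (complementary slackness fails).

Gradient of f: grad f(x) = Q x + c = (2, 2)
Constraint values g_i(x) = a_i^T x - b_i:
  g_1((3, -2)) = 0
  g_2((3, -2)) = -3
Stationarity residual: grad f(x) + sum_i lambda_i a_i = (0, 0)
  -> stationarity OK
Primal feasibility (all g_i <= 0): OK
Dual feasibility (all lambda_i >= 0): FAILS
Complementary slackness (lambda_i * g_i(x) = 0 for all i): OK

Verdict: the first failing condition is dual_feasibility -> dual.

dual


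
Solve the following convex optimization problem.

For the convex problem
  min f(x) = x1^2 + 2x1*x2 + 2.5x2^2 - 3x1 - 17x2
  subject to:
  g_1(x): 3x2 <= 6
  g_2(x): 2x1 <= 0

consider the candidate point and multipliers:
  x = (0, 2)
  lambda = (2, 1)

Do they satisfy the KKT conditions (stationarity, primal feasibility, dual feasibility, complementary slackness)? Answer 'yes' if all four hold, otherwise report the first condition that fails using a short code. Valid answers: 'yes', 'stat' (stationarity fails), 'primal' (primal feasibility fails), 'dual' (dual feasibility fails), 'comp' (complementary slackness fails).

Gradient of f: grad f(x) = Q x + c = (1, -7)
Constraint values g_i(x) = a_i^T x - b_i:
  g_1((0, 2)) = 0
  g_2((0, 2)) = 0
Stationarity residual: grad f(x) + sum_i lambda_i a_i = (3, -1)
  -> stationarity FAILS
Primal feasibility (all g_i <= 0): OK
Dual feasibility (all lambda_i >= 0): OK
Complementary slackness (lambda_i * g_i(x) = 0 for all i): OK

Verdict: the first failing condition is stationarity -> stat.

stat


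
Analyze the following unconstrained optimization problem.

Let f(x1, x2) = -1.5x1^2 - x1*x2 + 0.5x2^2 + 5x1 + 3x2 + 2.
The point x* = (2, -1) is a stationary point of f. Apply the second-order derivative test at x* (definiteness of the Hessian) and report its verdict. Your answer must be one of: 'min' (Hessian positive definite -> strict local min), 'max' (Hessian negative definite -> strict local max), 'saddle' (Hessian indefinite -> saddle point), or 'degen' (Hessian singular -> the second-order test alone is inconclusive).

Compute the Hessian H = grad^2 f:
  H = [[-3, -1], [-1, 1]]
Verify stationarity: grad f(x*) = H x* + g = (0, 0).
Eigenvalues of H: -3.2361, 1.2361.
Eigenvalues have mixed signs, so H is indefinite -> x* is a saddle point.

saddle


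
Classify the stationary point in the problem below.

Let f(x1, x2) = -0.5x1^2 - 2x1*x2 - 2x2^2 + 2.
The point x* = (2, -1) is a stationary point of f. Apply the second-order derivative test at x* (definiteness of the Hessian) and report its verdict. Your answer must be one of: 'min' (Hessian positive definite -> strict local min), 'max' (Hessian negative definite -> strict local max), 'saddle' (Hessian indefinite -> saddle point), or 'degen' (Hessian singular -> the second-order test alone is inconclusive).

Compute the Hessian H = grad^2 f:
  H = [[-1, -2], [-2, -4]]
Verify stationarity: grad f(x*) = H x* + g = (0, 0).
Eigenvalues of H: -5, 0.
H has a zero eigenvalue (singular; negative semidefinite but not definite), so H is neither positive definite, negative definite, nor indefinite. The second-order test alone is inconclusive -> degen.
(Indeed, f is constant along the null direction of H through x*, so x* is not a strict local extremum.)

degen


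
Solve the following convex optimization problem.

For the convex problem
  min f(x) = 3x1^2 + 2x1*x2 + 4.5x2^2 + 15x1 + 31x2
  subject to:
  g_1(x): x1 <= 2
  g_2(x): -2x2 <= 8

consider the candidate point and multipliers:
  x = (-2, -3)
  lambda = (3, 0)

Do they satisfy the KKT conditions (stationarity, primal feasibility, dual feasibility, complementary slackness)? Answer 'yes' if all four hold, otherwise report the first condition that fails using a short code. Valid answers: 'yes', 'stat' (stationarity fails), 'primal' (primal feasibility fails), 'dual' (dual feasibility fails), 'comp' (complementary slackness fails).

Gradient of f: grad f(x) = Q x + c = (-3, 0)
Constraint values g_i(x) = a_i^T x - b_i:
  g_1((-2, -3)) = -4
  g_2((-2, -3)) = -2
Stationarity residual: grad f(x) + sum_i lambda_i a_i = (0, 0)
  -> stationarity OK
Primal feasibility (all g_i <= 0): OK
Dual feasibility (all lambda_i >= 0): OK
Complementary slackness (lambda_i * g_i(x) = 0 for all i): FAILS

Verdict: the first failing condition is complementary_slackness -> comp.

comp


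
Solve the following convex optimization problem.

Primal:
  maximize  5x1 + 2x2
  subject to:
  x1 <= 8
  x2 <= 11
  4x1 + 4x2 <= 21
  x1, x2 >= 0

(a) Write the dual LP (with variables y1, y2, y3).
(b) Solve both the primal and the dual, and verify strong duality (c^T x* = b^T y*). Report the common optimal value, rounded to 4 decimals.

The standard primal-dual pair for 'max c^T x s.t. A x <= b, x >= 0' is:
  Dual:  min b^T y  s.t.  A^T y >= c,  y >= 0.

So the dual LP is:
  minimize  8y1 + 11y2 + 21y3
  subject to:
    y1 + 4y3 >= 5
    y2 + 4y3 >= 2
    y1, y2, y3 >= 0

Solving the primal: x* = (5.25, 0).
  primal value c^T x* = 26.25.
Solving the dual: y* = (0, 0, 1.25).
  dual value b^T y* = 26.25.
Strong duality: c^T x* = b^T y*. Confirmed.

26.25


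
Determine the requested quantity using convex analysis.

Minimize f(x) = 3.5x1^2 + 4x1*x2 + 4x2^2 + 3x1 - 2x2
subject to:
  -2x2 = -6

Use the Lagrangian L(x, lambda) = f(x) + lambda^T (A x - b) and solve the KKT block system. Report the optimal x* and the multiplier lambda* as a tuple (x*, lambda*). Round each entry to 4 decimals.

Form the Lagrangian:
  L(x, lambda) = (1/2) x^T Q x + c^T x + lambda^T (A x - b)
Stationarity (grad_x L = 0): Q x + c + A^T lambda = 0.
Primal feasibility: A x = b.

This gives the KKT block system:
  [ Q   A^T ] [ x     ]   [-c ]
  [ A    0  ] [ lambda ] = [ b ]

Solving the linear system:
  x*      = (-2.1429, 3)
  lambda* = (6.7143)
  f(x*)   = 13.9286

x* = (-2.1429, 3), lambda* = (6.7143)


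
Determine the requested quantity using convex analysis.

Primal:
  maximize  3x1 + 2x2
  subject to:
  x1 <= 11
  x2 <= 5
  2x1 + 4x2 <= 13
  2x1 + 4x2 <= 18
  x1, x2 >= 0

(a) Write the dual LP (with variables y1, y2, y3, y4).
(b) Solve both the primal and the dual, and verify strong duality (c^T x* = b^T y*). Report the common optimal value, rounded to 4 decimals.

The standard primal-dual pair for 'max c^T x s.t. A x <= b, x >= 0' is:
  Dual:  min b^T y  s.t.  A^T y >= c,  y >= 0.

So the dual LP is:
  minimize  11y1 + 5y2 + 13y3 + 18y4
  subject to:
    y1 + 2y3 + 2y4 >= 3
    y2 + 4y3 + 4y4 >= 2
    y1, y2, y3, y4 >= 0

Solving the primal: x* = (6.5, 0).
  primal value c^T x* = 19.5.
Solving the dual: y* = (0, 0, 1.5, 0).
  dual value b^T y* = 19.5.
Strong duality: c^T x* = b^T y*. Confirmed.

19.5


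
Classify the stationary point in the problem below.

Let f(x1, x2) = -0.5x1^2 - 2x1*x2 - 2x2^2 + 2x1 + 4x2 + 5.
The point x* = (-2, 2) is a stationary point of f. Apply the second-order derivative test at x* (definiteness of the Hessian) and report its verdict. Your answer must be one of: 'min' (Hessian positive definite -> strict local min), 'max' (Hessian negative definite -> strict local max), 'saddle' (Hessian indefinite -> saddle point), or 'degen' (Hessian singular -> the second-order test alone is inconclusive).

Compute the Hessian H = grad^2 f:
  H = [[-1, -2], [-2, -4]]
Verify stationarity: grad f(x*) = H x* + g = (0, 0).
Eigenvalues of H: -5, 0.
H has a zero eigenvalue (singular; negative semidefinite but not definite), so H is neither positive definite, negative definite, nor indefinite. The second-order test alone is inconclusive -> degen.
(Indeed, f is constant along the null direction of H through x*, so x* is not a strict local extremum.)

degen


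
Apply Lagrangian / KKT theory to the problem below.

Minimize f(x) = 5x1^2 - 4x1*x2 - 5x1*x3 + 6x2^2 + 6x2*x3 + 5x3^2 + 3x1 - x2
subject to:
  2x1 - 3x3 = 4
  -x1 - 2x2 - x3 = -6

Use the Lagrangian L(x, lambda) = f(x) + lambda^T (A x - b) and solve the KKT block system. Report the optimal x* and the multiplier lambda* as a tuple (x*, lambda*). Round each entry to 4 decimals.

Form the Lagrangian:
  L(x, lambda) = (1/2) x^T Q x + c^T x + lambda^T (A x - b)
Stationarity (grad_x L = 0): Q x + c + A^T lambda = 0.
Primal feasibility: A x = b.

This gives the KKT block system:
  [ Q   A^T ] [ x     ]   [-c ]
  [ A    0  ] [ lambda ] = [ b ]

Solving the linear system:
  x*      = (1.7621, 2.1983, -0.1586)
  lambda* = (-1.9655, 8.6897)
  f(x*)   = 31.544

x* = (1.7621, 2.1983, -0.1586), lambda* = (-1.9655, 8.6897)


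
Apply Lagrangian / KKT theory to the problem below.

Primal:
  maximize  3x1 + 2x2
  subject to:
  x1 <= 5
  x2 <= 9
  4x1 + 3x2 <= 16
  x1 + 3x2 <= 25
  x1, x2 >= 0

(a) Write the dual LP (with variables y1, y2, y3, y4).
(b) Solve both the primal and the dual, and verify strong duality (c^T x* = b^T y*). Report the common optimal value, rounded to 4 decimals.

The standard primal-dual pair for 'max c^T x s.t. A x <= b, x >= 0' is:
  Dual:  min b^T y  s.t.  A^T y >= c,  y >= 0.

So the dual LP is:
  minimize  5y1 + 9y2 + 16y3 + 25y4
  subject to:
    y1 + 4y3 + y4 >= 3
    y2 + 3y3 + 3y4 >= 2
    y1, y2, y3, y4 >= 0

Solving the primal: x* = (4, 0).
  primal value c^T x* = 12.
Solving the dual: y* = (0, 0, 0.75, 0).
  dual value b^T y* = 12.
Strong duality: c^T x* = b^T y*. Confirmed.

12


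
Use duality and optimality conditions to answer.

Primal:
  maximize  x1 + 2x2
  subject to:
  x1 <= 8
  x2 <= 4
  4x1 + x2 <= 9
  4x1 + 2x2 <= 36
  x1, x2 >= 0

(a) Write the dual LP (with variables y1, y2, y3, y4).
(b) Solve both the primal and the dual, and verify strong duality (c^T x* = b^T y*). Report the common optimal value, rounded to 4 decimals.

The standard primal-dual pair for 'max c^T x s.t. A x <= b, x >= 0' is:
  Dual:  min b^T y  s.t.  A^T y >= c,  y >= 0.

So the dual LP is:
  minimize  8y1 + 4y2 + 9y3 + 36y4
  subject to:
    y1 + 4y3 + 4y4 >= 1
    y2 + y3 + 2y4 >= 2
    y1, y2, y3, y4 >= 0

Solving the primal: x* = (1.25, 4).
  primal value c^T x* = 9.25.
Solving the dual: y* = (0, 1.75, 0.25, 0).
  dual value b^T y* = 9.25.
Strong duality: c^T x* = b^T y*. Confirmed.

9.25


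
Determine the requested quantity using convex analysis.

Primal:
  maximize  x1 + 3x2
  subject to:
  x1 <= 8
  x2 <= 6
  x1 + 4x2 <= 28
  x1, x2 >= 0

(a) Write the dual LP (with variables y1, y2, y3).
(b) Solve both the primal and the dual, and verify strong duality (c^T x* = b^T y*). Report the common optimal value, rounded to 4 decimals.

The standard primal-dual pair for 'max c^T x s.t. A x <= b, x >= 0' is:
  Dual:  min b^T y  s.t.  A^T y >= c,  y >= 0.

So the dual LP is:
  minimize  8y1 + 6y2 + 28y3
  subject to:
    y1 + y3 >= 1
    y2 + 4y3 >= 3
    y1, y2, y3 >= 0

Solving the primal: x* = (8, 5).
  primal value c^T x* = 23.
Solving the dual: y* = (0.25, 0, 0.75).
  dual value b^T y* = 23.
Strong duality: c^T x* = b^T y*. Confirmed.

23


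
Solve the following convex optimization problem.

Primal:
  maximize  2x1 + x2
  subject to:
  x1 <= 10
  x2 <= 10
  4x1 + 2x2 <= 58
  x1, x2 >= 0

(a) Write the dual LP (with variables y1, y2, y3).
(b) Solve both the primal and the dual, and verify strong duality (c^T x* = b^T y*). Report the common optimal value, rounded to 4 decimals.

The standard primal-dual pair for 'max c^T x s.t. A x <= b, x >= 0' is:
  Dual:  min b^T y  s.t.  A^T y >= c,  y >= 0.

So the dual LP is:
  minimize  10y1 + 10y2 + 58y3
  subject to:
    y1 + 4y3 >= 2
    y2 + 2y3 >= 1
    y1, y2, y3 >= 0

Solving the primal: x* = (9.5, 10).
  primal value c^T x* = 29.
Solving the dual: y* = (0, 0, 0.5).
  dual value b^T y* = 29.
Strong duality: c^T x* = b^T y*. Confirmed.

29


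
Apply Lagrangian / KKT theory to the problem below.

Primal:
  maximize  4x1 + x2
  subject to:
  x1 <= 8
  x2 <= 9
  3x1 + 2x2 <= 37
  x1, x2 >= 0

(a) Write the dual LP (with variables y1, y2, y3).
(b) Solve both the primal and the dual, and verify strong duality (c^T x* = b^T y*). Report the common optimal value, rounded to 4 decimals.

The standard primal-dual pair for 'max c^T x s.t. A x <= b, x >= 0' is:
  Dual:  min b^T y  s.t.  A^T y >= c,  y >= 0.

So the dual LP is:
  minimize  8y1 + 9y2 + 37y3
  subject to:
    y1 + 3y3 >= 4
    y2 + 2y3 >= 1
    y1, y2, y3 >= 0

Solving the primal: x* = (8, 6.5).
  primal value c^T x* = 38.5.
Solving the dual: y* = (2.5, 0, 0.5).
  dual value b^T y* = 38.5.
Strong duality: c^T x* = b^T y*. Confirmed.

38.5


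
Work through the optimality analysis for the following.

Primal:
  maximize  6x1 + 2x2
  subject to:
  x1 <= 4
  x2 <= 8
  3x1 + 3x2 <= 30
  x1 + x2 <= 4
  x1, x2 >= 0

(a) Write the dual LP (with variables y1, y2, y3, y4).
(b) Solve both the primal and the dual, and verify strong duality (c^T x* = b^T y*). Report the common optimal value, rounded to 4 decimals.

The standard primal-dual pair for 'max c^T x s.t. A x <= b, x >= 0' is:
  Dual:  min b^T y  s.t.  A^T y >= c,  y >= 0.

So the dual LP is:
  minimize  4y1 + 8y2 + 30y3 + 4y4
  subject to:
    y1 + 3y3 + y4 >= 6
    y2 + 3y3 + y4 >= 2
    y1, y2, y3, y4 >= 0

Solving the primal: x* = (4, 0).
  primal value c^T x* = 24.
Solving the dual: y* = (4, 0, 0, 2).
  dual value b^T y* = 24.
Strong duality: c^T x* = b^T y*. Confirmed.

24


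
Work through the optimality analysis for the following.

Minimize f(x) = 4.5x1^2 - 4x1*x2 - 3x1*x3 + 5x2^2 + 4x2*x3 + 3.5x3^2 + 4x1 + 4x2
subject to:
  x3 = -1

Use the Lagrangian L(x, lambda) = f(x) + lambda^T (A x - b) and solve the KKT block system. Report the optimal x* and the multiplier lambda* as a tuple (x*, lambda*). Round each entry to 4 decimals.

Form the Lagrangian:
  L(x, lambda) = (1/2) x^T Q x + c^T x + lambda^T (A x - b)
Stationarity (grad_x L = 0): Q x + c + A^T lambda = 0.
Primal feasibility: A x = b.

This gives the KKT block system:
  [ Q   A^T ] [ x     ]   [-c ]
  [ A    0  ] [ lambda ] = [ b ]

Solving the linear system:
  x*      = (-0.9459, -0.3784, -1)
  lambda* = (5.6757)
  f(x*)   = 0.1892

x* = (-0.9459, -0.3784, -1), lambda* = (5.6757)


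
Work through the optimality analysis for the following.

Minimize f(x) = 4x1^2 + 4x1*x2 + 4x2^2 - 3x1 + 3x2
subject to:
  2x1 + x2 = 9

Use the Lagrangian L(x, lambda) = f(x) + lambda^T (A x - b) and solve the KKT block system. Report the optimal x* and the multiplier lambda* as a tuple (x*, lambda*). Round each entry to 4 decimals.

Form the Lagrangian:
  L(x, lambda) = (1/2) x^T Q x + c^T x + lambda^T (A x - b)
Stationarity (grad_x L = 0): Q x + c + A^T lambda = 0.
Primal feasibility: A x = b.

This gives the KKT block system:
  [ Q   A^T ] [ x     ]   [-c ]
  [ A    0  ] [ lambda ] = [ b ]

Solving the linear system:
  x*      = (4.875, -0.75)
  lambda* = (-16.5)
  f(x*)   = 65.8125

x* = (4.875, -0.75), lambda* = (-16.5)


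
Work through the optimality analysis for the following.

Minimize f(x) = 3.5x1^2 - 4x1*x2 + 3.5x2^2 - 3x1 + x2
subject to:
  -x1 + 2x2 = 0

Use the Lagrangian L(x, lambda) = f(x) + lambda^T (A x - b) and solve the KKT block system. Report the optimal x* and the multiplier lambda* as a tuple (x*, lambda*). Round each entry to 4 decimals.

Form the Lagrangian:
  L(x, lambda) = (1/2) x^T Q x + c^T x + lambda^T (A x - b)
Stationarity (grad_x L = 0): Q x + c + A^T lambda = 0.
Primal feasibility: A x = b.

This gives the KKT block system:
  [ Q   A^T ] [ x     ]   [-c ]
  [ A    0  ] [ lambda ] = [ b ]

Solving the linear system:
  x*      = (0.5263, 0.2632)
  lambda* = (-0.3684)
  f(x*)   = -0.6579

x* = (0.5263, 0.2632), lambda* = (-0.3684)


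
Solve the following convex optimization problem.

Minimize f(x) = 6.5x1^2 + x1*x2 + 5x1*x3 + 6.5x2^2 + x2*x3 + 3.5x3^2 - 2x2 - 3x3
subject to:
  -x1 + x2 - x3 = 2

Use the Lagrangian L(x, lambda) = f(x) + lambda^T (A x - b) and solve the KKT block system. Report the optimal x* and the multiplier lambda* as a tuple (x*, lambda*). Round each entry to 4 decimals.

Form the Lagrangian:
  L(x, lambda) = (1/2) x^T Q x + c^T x + lambda^T (A x - b)
Stationarity (grad_x L = 0): Q x + c + A^T lambda = 0.
Primal feasibility: A x = b.

This gives the KKT block system:
  [ Q   A^T ] [ x     ]   [-c ]
  [ A    0  ] [ lambda ] = [ b ]

Solving the linear system:
  x*      = (-0.5185, 0.9074, -0.5741)
  lambda* = (-8.7037)
  f(x*)   = 8.6574

x* = (-0.5185, 0.9074, -0.5741), lambda* = (-8.7037)


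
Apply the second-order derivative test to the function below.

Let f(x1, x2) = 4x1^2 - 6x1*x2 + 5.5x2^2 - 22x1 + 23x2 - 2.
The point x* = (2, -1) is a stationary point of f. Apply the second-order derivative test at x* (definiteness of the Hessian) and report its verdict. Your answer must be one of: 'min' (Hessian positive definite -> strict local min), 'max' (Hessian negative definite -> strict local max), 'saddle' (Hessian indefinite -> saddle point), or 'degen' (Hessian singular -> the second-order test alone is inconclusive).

Compute the Hessian H = grad^2 f:
  H = [[8, -6], [-6, 11]]
Verify stationarity: grad f(x*) = H x* + g = (0, 0).
Eigenvalues of H: 3.3153, 15.6847.
Both eigenvalues > 0, so H is positive definite -> x* is a strict local min.

min


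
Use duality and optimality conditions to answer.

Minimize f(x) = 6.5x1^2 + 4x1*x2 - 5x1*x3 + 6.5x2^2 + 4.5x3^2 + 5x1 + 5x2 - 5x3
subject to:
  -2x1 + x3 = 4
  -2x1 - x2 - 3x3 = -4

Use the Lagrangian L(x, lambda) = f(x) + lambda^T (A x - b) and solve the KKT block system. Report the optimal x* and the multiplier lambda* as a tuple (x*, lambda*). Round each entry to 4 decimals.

Form the Lagrangian:
  L(x, lambda) = (1/2) x^T Q x + c^T x + lambda^T (A x - b)
Stationarity (grad_x L = 0): Q x + c + A^T lambda = 0.
Primal feasibility: A x = b.

This gives the KKT block system:
  [ Q   A^T ] [ x     ]   [-c ]
  [ A    0  ] [ lambda ] = [ b ]

Solving the linear system:
  x*      = (-1.0125, 0.1004, 1.9749)
  lambda* = (-11.0728, 2.2547)
  f(x*)   = 19.4373

x* = (-1.0125, 0.1004, 1.9749), lambda* = (-11.0728, 2.2547)


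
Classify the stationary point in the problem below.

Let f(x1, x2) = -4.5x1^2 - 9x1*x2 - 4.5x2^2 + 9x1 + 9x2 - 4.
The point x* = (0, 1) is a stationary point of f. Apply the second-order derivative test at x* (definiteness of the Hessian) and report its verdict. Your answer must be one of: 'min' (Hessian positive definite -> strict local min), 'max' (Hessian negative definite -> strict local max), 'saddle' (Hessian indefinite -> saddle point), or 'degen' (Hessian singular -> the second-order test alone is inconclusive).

Compute the Hessian H = grad^2 f:
  H = [[-9, -9], [-9, -9]]
Verify stationarity: grad f(x*) = H x* + g = (0, 0).
Eigenvalues of H: -18, 0.
H has a zero eigenvalue (singular; negative semidefinite but not definite), so H is neither positive definite, negative definite, nor indefinite. The second-order test alone is inconclusive -> degen.
(Indeed, f is constant along the null direction of H through x*, so x* is not a strict local extremum.)

degen


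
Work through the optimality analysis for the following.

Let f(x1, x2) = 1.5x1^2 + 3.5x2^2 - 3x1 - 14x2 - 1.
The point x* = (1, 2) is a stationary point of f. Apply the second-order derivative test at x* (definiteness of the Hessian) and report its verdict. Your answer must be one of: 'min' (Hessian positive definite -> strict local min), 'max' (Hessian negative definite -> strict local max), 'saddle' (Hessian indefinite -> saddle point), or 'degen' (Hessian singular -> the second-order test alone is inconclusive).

Compute the Hessian H = grad^2 f:
  H = [[3, 0], [0, 7]]
Verify stationarity: grad f(x*) = H x* + g = (0, 0).
Eigenvalues of H: 3, 7.
Both eigenvalues > 0, so H is positive definite -> x* is a strict local min.

min


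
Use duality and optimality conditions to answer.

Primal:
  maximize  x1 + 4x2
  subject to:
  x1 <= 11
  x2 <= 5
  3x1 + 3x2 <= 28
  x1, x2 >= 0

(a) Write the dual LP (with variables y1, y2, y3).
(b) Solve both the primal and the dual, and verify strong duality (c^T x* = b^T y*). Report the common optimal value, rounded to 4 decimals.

The standard primal-dual pair for 'max c^T x s.t. A x <= b, x >= 0' is:
  Dual:  min b^T y  s.t.  A^T y >= c,  y >= 0.

So the dual LP is:
  minimize  11y1 + 5y2 + 28y3
  subject to:
    y1 + 3y3 >= 1
    y2 + 3y3 >= 4
    y1, y2, y3 >= 0

Solving the primal: x* = (4.3333, 5).
  primal value c^T x* = 24.3333.
Solving the dual: y* = (0, 3, 0.3333).
  dual value b^T y* = 24.3333.
Strong duality: c^T x* = b^T y*. Confirmed.

24.3333


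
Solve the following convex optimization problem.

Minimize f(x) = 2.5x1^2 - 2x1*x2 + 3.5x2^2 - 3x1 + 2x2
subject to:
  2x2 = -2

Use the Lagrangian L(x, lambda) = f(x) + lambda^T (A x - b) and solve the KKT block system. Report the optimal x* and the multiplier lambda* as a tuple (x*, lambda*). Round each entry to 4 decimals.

Form the Lagrangian:
  L(x, lambda) = (1/2) x^T Q x + c^T x + lambda^T (A x - b)
Stationarity (grad_x L = 0): Q x + c + A^T lambda = 0.
Primal feasibility: A x = b.

This gives the KKT block system:
  [ Q   A^T ] [ x     ]   [-c ]
  [ A    0  ] [ lambda ] = [ b ]

Solving the linear system:
  x*      = (0.2, -1)
  lambda* = (2.7)
  f(x*)   = 1.4

x* = (0.2, -1), lambda* = (2.7)


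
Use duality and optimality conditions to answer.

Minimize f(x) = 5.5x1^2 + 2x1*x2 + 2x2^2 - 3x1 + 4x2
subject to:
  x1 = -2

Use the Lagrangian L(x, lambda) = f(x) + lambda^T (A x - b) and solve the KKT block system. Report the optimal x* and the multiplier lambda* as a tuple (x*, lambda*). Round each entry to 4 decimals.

Form the Lagrangian:
  L(x, lambda) = (1/2) x^T Q x + c^T x + lambda^T (A x - b)
Stationarity (grad_x L = 0): Q x + c + A^T lambda = 0.
Primal feasibility: A x = b.

This gives the KKT block system:
  [ Q   A^T ] [ x     ]   [-c ]
  [ A    0  ] [ lambda ] = [ b ]

Solving the linear system:
  x*      = (-2, 0)
  lambda* = (25)
  f(x*)   = 28

x* = (-2, 0), lambda* = (25)


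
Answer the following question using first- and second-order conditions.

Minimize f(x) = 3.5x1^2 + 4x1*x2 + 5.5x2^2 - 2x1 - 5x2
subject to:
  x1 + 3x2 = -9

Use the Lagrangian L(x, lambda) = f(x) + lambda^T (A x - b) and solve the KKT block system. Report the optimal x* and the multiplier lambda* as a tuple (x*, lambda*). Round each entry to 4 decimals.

Form the Lagrangian:
  L(x, lambda) = (1/2) x^T Q x + c^T x + lambda^T (A x - b)
Stationarity (grad_x L = 0): Q x + c + A^T lambda = 0.
Primal feasibility: A x = b.

This gives the KKT block system:
  [ Q   A^T ] [ x     ]   [-c ]
  [ A    0  ] [ lambda ] = [ b ]

Solving the linear system:
  x*      = (0.24, -3.08)
  lambda* = (12.64)
  f(x*)   = 64.34

x* = (0.24, -3.08), lambda* = (12.64)


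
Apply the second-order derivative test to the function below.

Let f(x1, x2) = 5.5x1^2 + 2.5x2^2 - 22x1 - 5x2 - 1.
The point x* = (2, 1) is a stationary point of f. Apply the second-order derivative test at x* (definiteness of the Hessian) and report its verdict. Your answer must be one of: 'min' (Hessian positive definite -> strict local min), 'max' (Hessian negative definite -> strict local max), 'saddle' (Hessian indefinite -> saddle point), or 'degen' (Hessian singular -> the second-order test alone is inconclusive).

Compute the Hessian H = grad^2 f:
  H = [[11, 0], [0, 5]]
Verify stationarity: grad f(x*) = H x* + g = (0, 0).
Eigenvalues of H: 5, 11.
Both eigenvalues > 0, so H is positive definite -> x* is a strict local min.

min


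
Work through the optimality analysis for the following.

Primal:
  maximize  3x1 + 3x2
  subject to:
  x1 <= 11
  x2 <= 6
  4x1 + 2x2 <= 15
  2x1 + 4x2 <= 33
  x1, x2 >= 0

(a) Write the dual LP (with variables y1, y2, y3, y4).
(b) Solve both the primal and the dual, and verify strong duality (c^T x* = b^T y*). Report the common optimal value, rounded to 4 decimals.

The standard primal-dual pair for 'max c^T x s.t. A x <= b, x >= 0' is:
  Dual:  min b^T y  s.t.  A^T y >= c,  y >= 0.

So the dual LP is:
  minimize  11y1 + 6y2 + 15y3 + 33y4
  subject to:
    y1 + 4y3 + 2y4 >= 3
    y2 + 2y3 + 4y4 >= 3
    y1, y2, y3, y4 >= 0

Solving the primal: x* = (0.75, 6).
  primal value c^T x* = 20.25.
Solving the dual: y* = (0, 1.5, 0.75, 0).
  dual value b^T y* = 20.25.
Strong duality: c^T x* = b^T y*. Confirmed.

20.25


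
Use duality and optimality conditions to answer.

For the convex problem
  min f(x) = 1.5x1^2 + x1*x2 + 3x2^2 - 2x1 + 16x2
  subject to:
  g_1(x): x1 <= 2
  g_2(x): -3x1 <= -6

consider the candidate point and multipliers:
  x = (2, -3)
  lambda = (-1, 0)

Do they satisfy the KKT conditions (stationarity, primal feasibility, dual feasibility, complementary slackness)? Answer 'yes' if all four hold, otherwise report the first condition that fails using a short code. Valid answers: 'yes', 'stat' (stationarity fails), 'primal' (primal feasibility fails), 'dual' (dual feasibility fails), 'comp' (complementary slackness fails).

Gradient of f: grad f(x) = Q x + c = (1, 0)
Constraint values g_i(x) = a_i^T x - b_i:
  g_1((2, -3)) = 0
  g_2((2, -3)) = 0
Stationarity residual: grad f(x) + sum_i lambda_i a_i = (0, 0)
  -> stationarity OK
Primal feasibility (all g_i <= 0): OK
Dual feasibility (all lambda_i >= 0): FAILS
Complementary slackness (lambda_i * g_i(x) = 0 for all i): OK

Verdict: the first failing condition is dual_feasibility -> dual.

dual


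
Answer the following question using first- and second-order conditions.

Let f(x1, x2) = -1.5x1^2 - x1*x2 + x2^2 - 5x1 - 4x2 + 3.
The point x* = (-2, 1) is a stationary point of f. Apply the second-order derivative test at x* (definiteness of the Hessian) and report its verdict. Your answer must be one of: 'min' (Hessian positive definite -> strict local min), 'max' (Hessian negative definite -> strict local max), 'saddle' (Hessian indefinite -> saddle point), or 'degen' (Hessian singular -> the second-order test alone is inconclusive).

Compute the Hessian H = grad^2 f:
  H = [[-3, -1], [-1, 2]]
Verify stationarity: grad f(x*) = H x* + g = (0, 0).
Eigenvalues of H: -3.1926, 2.1926.
Eigenvalues have mixed signs, so H is indefinite -> x* is a saddle point.

saddle


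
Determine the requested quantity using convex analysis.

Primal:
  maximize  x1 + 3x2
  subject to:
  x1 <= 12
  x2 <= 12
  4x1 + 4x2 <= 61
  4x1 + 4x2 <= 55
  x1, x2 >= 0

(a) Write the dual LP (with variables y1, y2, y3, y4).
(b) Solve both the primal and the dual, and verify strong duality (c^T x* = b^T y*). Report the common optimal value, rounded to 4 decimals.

The standard primal-dual pair for 'max c^T x s.t. A x <= b, x >= 0' is:
  Dual:  min b^T y  s.t.  A^T y >= c,  y >= 0.

So the dual LP is:
  minimize  12y1 + 12y2 + 61y3 + 55y4
  subject to:
    y1 + 4y3 + 4y4 >= 1
    y2 + 4y3 + 4y4 >= 3
    y1, y2, y3, y4 >= 0

Solving the primal: x* = (1.75, 12).
  primal value c^T x* = 37.75.
Solving the dual: y* = (0, 2, 0, 0.25).
  dual value b^T y* = 37.75.
Strong duality: c^T x* = b^T y*. Confirmed.

37.75


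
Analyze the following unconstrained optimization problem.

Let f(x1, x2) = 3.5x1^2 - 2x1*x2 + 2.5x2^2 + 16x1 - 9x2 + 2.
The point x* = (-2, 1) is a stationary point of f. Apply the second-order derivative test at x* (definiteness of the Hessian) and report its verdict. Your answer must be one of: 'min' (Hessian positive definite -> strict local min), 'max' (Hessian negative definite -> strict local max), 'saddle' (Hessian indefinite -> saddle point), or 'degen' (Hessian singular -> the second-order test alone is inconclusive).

Compute the Hessian H = grad^2 f:
  H = [[7, -2], [-2, 5]]
Verify stationarity: grad f(x*) = H x* + g = (0, 0).
Eigenvalues of H: 3.7639, 8.2361.
Both eigenvalues > 0, so H is positive definite -> x* is a strict local min.

min


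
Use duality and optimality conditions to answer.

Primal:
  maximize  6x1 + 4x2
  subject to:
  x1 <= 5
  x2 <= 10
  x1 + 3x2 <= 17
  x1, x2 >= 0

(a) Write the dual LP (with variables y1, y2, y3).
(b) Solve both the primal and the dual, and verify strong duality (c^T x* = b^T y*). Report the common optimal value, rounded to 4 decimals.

The standard primal-dual pair for 'max c^T x s.t. A x <= b, x >= 0' is:
  Dual:  min b^T y  s.t.  A^T y >= c,  y >= 0.

So the dual LP is:
  minimize  5y1 + 10y2 + 17y3
  subject to:
    y1 + y3 >= 6
    y2 + 3y3 >= 4
    y1, y2, y3 >= 0

Solving the primal: x* = (5, 4).
  primal value c^T x* = 46.
Solving the dual: y* = (4.6667, 0, 1.3333).
  dual value b^T y* = 46.
Strong duality: c^T x* = b^T y*. Confirmed.

46


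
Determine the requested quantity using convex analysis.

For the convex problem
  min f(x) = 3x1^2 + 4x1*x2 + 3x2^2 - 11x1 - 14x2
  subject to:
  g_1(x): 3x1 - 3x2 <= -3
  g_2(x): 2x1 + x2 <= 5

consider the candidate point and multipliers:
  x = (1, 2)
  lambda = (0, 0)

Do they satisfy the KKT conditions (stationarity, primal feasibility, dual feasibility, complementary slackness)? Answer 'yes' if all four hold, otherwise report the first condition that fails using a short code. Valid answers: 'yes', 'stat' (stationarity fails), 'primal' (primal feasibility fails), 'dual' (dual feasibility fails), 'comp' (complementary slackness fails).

Gradient of f: grad f(x) = Q x + c = (3, 2)
Constraint values g_i(x) = a_i^T x - b_i:
  g_1((1, 2)) = 0
  g_2((1, 2)) = -1
Stationarity residual: grad f(x) + sum_i lambda_i a_i = (3, 2)
  -> stationarity FAILS
Primal feasibility (all g_i <= 0): OK
Dual feasibility (all lambda_i >= 0): OK
Complementary slackness (lambda_i * g_i(x) = 0 for all i): OK

Verdict: the first failing condition is stationarity -> stat.

stat


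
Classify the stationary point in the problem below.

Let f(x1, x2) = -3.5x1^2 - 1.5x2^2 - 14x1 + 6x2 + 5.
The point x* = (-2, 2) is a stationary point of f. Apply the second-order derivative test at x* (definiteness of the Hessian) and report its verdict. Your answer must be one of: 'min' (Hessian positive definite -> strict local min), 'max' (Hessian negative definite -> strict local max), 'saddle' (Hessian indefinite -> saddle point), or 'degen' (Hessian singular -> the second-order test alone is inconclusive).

Compute the Hessian H = grad^2 f:
  H = [[-7, 0], [0, -3]]
Verify stationarity: grad f(x*) = H x* + g = (0, 0).
Eigenvalues of H: -7, -3.
Both eigenvalues < 0, so H is negative definite -> x* is a strict local max.

max


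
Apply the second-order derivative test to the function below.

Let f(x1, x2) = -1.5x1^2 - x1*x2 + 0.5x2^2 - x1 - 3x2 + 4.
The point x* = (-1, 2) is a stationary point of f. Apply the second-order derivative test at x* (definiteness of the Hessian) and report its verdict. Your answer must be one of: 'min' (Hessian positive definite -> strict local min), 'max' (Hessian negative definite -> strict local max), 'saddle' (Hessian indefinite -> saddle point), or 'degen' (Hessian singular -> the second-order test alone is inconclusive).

Compute the Hessian H = grad^2 f:
  H = [[-3, -1], [-1, 1]]
Verify stationarity: grad f(x*) = H x* + g = (0, 0).
Eigenvalues of H: -3.2361, 1.2361.
Eigenvalues have mixed signs, so H is indefinite -> x* is a saddle point.

saddle


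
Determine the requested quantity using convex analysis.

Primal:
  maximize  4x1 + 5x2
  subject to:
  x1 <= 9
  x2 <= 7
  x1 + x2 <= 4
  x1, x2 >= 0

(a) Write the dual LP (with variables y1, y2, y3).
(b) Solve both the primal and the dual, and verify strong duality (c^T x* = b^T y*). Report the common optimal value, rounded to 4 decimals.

The standard primal-dual pair for 'max c^T x s.t. A x <= b, x >= 0' is:
  Dual:  min b^T y  s.t.  A^T y >= c,  y >= 0.

So the dual LP is:
  minimize  9y1 + 7y2 + 4y3
  subject to:
    y1 + y3 >= 4
    y2 + y3 >= 5
    y1, y2, y3 >= 0

Solving the primal: x* = (0, 4).
  primal value c^T x* = 20.
Solving the dual: y* = (0, 0, 5).
  dual value b^T y* = 20.
Strong duality: c^T x* = b^T y*. Confirmed.

20


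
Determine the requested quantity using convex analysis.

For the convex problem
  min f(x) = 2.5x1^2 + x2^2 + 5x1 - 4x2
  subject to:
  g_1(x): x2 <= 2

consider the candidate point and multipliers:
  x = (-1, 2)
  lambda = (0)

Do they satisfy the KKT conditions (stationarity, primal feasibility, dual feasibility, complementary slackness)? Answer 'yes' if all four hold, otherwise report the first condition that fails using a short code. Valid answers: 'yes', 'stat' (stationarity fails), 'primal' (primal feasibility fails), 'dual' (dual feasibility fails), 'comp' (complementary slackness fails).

Gradient of f: grad f(x) = Q x + c = (0, 0)
Constraint values g_i(x) = a_i^T x - b_i:
  g_1((-1, 2)) = 0
Stationarity residual: grad f(x) + sum_i lambda_i a_i = (0, 0)
  -> stationarity OK
Primal feasibility (all g_i <= 0): OK
Dual feasibility (all lambda_i >= 0): OK
Complementary slackness (lambda_i * g_i(x) = 0 for all i): OK

Verdict: yes, KKT holds.

yes


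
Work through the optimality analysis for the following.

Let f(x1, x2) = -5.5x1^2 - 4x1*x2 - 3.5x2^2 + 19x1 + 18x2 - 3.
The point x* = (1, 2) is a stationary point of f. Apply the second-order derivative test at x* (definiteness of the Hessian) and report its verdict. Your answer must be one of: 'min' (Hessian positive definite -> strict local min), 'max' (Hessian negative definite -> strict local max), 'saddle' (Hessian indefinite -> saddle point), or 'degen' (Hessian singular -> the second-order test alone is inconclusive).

Compute the Hessian H = grad^2 f:
  H = [[-11, -4], [-4, -7]]
Verify stationarity: grad f(x*) = H x* + g = (0, 0).
Eigenvalues of H: -13.4721, -4.5279.
Both eigenvalues < 0, so H is negative definite -> x* is a strict local max.

max


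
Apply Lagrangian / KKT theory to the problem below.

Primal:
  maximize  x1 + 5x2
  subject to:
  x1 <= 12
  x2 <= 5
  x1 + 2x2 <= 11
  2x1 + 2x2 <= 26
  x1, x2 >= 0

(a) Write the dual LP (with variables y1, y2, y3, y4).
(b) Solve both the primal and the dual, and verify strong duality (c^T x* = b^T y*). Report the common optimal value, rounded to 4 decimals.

The standard primal-dual pair for 'max c^T x s.t. A x <= b, x >= 0' is:
  Dual:  min b^T y  s.t.  A^T y >= c,  y >= 0.

So the dual LP is:
  minimize  12y1 + 5y2 + 11y3 + 26y4
  subject to:
    y1 + y3 + 2y4 >= 1
    y2 + 2y3 + 2y4 >= 5
    y1, y2, y3, y4 >= 0

Solving the primal: x* = (1, 5).
  primal value c^T x* = 26.
Solving the dual: y* = (0, 3, 1, 0).
  dual value b^T y* = 26.
Strong duality: c^T x* = b^T y*. Confirmed.

26


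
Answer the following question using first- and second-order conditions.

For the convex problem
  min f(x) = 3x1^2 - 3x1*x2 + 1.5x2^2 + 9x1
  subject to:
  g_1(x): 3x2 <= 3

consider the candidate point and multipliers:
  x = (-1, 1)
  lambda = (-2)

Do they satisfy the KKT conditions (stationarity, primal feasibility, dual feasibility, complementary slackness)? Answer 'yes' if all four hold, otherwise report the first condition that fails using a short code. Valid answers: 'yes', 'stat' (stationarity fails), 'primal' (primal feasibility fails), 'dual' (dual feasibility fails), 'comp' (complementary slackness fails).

Gradient of f: grad f(x) = Q x + c = (0, 6)
Constraint values g_i(x) = a_i^T x - b_i:
  g_1((-1, 1)) = 0
Stationarity residual: grad f(x) + sum_i lambda_i a_i = (0, 0)
  -> stationarity OK
Primal feasibility (all g_i <= 0): OK
Dual feasibility (all lambda_i >= 0): FAILS
Complementary slackness (lambda_i * g_i(x) = 0 for all i): OK

Verdict: the first failing condition is dual_feasibility -> dual.

dual


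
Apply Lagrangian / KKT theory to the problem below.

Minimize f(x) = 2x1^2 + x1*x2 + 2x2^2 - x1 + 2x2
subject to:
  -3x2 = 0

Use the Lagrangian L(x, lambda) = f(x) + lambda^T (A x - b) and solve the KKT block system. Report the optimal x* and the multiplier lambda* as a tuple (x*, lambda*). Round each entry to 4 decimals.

Form the Lagrangian:
  L(x, lambda) = (1/2) x^T Q x + c^T x + lambda^T (A x - b)
Stationarity (grad_x L = 0): Q x + c + A^T lambda = 0.
Primal feasibility: A x = b.

This gives the KKT block system:
  [ Q   A^T ] [ x     ]   [-c ]
  [ A    0  ] [ lambda ] = [ b ]

Solving the linear system:
  x*      = (0.25, 0)
  lambda* = (0.75)
  f(x*)   = -0.125

x* = (0.25, 0), lambda* = (0.75)


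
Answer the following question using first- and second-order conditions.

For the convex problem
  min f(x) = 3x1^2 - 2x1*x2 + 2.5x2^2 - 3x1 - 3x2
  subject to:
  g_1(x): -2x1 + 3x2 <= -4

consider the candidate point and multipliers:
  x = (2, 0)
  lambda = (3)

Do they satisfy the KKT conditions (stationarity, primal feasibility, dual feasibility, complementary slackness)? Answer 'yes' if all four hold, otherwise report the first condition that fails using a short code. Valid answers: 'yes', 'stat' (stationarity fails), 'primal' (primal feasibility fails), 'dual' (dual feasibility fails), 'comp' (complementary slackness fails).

Gradient of f: grad f(x) = Q x + c = (9, -7)
Constraint values g_i(x) = a_i^T x - b_i:
  g_1((2, 0)) = 0
Stationarity residual: grad f(x) + sum_i lambda_i a_i = (3, 2)
  -> stationarity FAILS
Primal feasibility (all g_i <= 0): OK
Dual feasibility (all lambda_i >= 0): OK
Complementary slackness (lambda_i * g_i(x) = 0 for all i): OK

Verdict: the first failing condition is stationarity -> stat.

stat


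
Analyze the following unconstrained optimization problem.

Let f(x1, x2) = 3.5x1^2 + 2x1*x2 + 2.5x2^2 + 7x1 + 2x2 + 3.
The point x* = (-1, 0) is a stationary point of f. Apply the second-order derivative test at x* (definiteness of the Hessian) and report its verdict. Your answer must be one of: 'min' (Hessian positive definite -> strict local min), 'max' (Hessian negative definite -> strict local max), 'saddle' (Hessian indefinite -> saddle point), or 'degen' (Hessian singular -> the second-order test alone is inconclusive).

Compute the Hessian H = grad^2 f:
  H = [[7, 2], [2, 5]]
Verify stationarity: grad f(x*) = H x* + g = (0, 0).
Eigenvalues of H: 3.7639, 8.2361.
Both eigenvalues > 0, so H is positive definite -> x* is a strict local min.

min


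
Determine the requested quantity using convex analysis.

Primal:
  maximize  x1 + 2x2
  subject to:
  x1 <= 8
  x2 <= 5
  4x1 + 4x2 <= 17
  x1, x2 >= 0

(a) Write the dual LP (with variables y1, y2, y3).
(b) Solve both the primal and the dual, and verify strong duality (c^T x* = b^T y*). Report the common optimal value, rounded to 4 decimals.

The standard primal-dual pair for 'max c^T x s.t. A x <= b, x >= 0' is:
  Dual:  min b^T y  s.t.  A^T y >= c,  y >= 0.

So the dual LP is:
  minimize  8y1 + 5y2 + 17y3
  subject to:
    y1 + 4y3 >= 1
    y2 + 4y3 >= 2
    y1, y2, y3 >= 0

Solving the primal: x* = (0, 4.25).
  primal value c^T x* = 8.5.
Solving the dual: y* = (0, 0, 0.5).
  dual value b^T y* = 8.5.
Strong duality: c^T x* = b^T y*. Confirmed.

8.5


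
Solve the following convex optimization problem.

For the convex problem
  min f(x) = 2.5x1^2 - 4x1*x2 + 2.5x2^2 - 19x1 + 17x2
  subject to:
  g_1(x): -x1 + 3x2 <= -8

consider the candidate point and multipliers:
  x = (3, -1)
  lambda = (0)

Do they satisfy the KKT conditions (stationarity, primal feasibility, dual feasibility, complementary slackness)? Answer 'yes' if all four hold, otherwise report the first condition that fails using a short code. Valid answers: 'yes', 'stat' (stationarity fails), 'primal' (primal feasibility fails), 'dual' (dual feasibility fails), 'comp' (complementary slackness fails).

Gradient of f: grad f(x) = Q x + c = (0, 0)
Constraint values g_i(x) = a_i^T x - b_i:
  g_1((3, -1)) = 2
Stationarity residual: grad f(x) + sum_i lambda_i a_i = (0, 0)
  -> stationarity OK
Primal feasibility (all g_i <= 0): FAILS
Dual feasibility (all lambda_i >= 0): OK
Complementary slackness (lambda_i * g_i(x) = 0 for all i): OK

Verdict: the first failing condition is primal_feasibility -> primal.

primal


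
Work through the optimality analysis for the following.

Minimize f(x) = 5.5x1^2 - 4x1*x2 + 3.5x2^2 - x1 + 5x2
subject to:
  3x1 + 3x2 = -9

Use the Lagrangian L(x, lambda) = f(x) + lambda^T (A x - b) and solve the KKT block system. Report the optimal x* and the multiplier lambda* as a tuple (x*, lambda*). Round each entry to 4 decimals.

Form the Lagrangian:
  L(x, lambda) = (1/2) x^T Q x + c^T x + lambda^T (A x - b)
Stationarity (grad_x L = 0): Q x + c + A^T lambda = 0.
Primal feasibility: A x = b.

This gives the KKT block system:
  [ Q   A^T ] [ x     ]   [-c ]
  [ A    0  ] [ lambda ] = [ b ]

Solving the linear system:
  x*      = (-1.0385, -1.9615)
  lambda* = (1.5256)
  f(x*)   = 2.4808

x* = (-1.0385, -1.9615), lambda* = (1.5256)
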